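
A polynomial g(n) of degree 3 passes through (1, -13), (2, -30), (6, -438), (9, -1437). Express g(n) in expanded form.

Write g(n) = an^3 + bn^2 + cn + d. Substituting each data point gives a linear system:
  a + b + c + d = -13
  8a + 4b + 2c + d = -30
  216a + 36b + 6c + d = -438
  729a + 81b + 9c + d = -1437
Solving the system yields a = -2, b = 1, c = -6, d = -6.
So g(n) = -2n^3 + n^2 - 6n - 6.
Check: g(6) = -438. ✓

g(n) = -2n^3 + n^2 - 6n - 6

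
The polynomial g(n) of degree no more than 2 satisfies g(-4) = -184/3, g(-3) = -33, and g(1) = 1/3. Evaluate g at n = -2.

-38/3

Write g(n) = an^2 + bn + c. Substituting each data point gives a linear system:
  16a - 4b + c = -184/3
  9a - 3b + c = -33
  a + b + c = 1/3
Solving the system yields a = -4, b = 1/3, c = 4.
So g(n) = -4n² + (1/3)n + 4.
Then g(-2) = -38/3.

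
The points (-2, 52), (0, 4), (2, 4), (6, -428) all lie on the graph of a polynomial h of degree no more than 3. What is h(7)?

-731

Write h(u) = au^3 + bu^2 + cu + d. Substituting each data point gives a linear system:
  -8a + 4b - 2c + d = 52
  d = 4
  8a + 4b + 2c + d = 4
  216a + 36b + 6c + d = -428
Solving the system yields a = -3, b = 6, c = 0, d = 4.
So h(u) = -3u^3 + 6u^2 + 4.
Then h(7) = -731.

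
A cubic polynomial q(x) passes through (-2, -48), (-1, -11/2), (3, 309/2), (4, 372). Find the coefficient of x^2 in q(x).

-1/2

Write q(x) = ax^3 + bx^2 + cx + d. Substituting each data point gives a linear system:
  -8a + 4b - 2c + d = -48
  -a + b - c + d = -11/2
  27a + 9b + 3c + d = 309/2
  64a + 16b + 4c + d = 372
Solving the system yields a = 6, b = -1/2, c = -1, d = 0.
So q(x) = 6x^3 - (1/2)x^2 - x.
The coefficient of x^2 is -1/2.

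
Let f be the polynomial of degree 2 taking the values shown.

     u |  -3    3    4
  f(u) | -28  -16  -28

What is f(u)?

Using the Lagrange interpolation formula with nodes -3, 3, 4:
  L_0(u) = (u - 3)(u - 4) / 42
  L_1(u) = (u + 3)(u - 4) / -6
  L_2(u) = (u + 3)(u - 3) / 7
Then f(u) = -28·L_0(u) - 16·L_1(u) - 28·L_2(u).
Expanding and collecting terms gives f(u) = -2u^2 + 2u - 4.
Check: f(-3) = -28. ✓

f(u) = -2u^2 + 2u - 4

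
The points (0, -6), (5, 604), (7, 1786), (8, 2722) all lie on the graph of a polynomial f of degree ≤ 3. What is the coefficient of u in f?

-3

Write f(u) = au^3 + bu^2 + cu + d. Substituting each data point gives a linear system:
  d = -6
  125a + 25b + 5c + d = 604
  343a + 49b + 7c + d = 1786
  512a + 64b + 8c + d = 2722
Solving the system yields a = 6, b = -5, c = -3, d = -6.
So f(u) = 6u³ - 5u² - 3u - 6.
The coefficient of u is -3.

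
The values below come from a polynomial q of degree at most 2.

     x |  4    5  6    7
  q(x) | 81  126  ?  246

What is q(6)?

181

The 3 known points determine the degree-2 polynomial uniquely.
Write q(x) = ax^2 + bx + c. Substituting each data point gives a linear system:
  16a + 4b + c = 81
  25a + 5b + c = 126
  49a + 7b + c = 246
Solving the system yields a = 5, b = 0, c = 1.
So q(x) = 5x^2 + 1.
Then q(6) = 181.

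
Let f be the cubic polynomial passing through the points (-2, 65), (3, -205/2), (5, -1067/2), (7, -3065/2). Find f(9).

Write f(t) = at^3 + bt^2 + ct + d. Substituting each data point gives a linear system:
  -8a + 4b - 2c + d = 65
  27a + 9b + 3c + d = -205/2
  125a + 25b + 5c + d = -1067/2
  343a + 49b + 7c + d = -3065/2
Solving the system yields a = -5, b = 4, c = -5/2, d = 4.
So f(t) = -5t^3 + 4t^2 - (5/2)t + 4.
Then f(9) = -6679/2.

-6679/2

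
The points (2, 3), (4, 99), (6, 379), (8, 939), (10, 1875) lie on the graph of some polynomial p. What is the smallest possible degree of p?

3

Forward differences of the values at x = 2, 4, 6, 8, 10:
  p  : 3  99  379  939  1875
  Δ  : 96  280  560  936
  Δ^2: 184  280  376
  Δ^3: 96  96
  Δ^4: 0
The third differences are constant (96) and nonzero, while all higher differences vanish, so the minimal degree is 3.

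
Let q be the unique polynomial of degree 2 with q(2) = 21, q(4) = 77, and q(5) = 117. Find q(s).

Using the Lagrange interpolation formula with nodes 2, 4, 5:
  L_0(s) = (s - 4)(s - 5) / 6
  L_1(s) = (s - 2)(s - 5) / -2
  L_2(s) = (s - 2)(s - 4) / 3
Then q(s) = 21·L_0(s) + 77·L_1(s) + 117·L_2(s).
Expanding and collecting terms gives q(s) = 4s² + 4s - 3.
Check: q(4) = 77. ✓

q(s) = 4s^2 + 4s - 3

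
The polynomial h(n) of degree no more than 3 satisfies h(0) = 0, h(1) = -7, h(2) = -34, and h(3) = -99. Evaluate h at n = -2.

Forward differences of the values at n = 0, 1, 2, 3:
  h  : 0  -7  -34  -99
  Δ  : -7  -27  -65
  Δ^2: -20  -38
  Δ^3: -18
The third differences are constant, confirming degree 3.
Interpolating (Newton forward form) and evaluating at n = -2 gives h(-2) = 26.

26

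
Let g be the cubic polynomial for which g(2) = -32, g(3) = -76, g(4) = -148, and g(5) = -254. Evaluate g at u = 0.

-4

Forward differences of the values at u = 2, 3, 4, 5:
  g  : -32  -76  -148  -254
  Δ  : -44  -72  -106
  Δ^2: -28  -34
  Δ^3: -6
The third differences are constant, confirming degree 3.
Interpolating (Newton forward form) and evaluating at u = 0 gives g(0) = -4.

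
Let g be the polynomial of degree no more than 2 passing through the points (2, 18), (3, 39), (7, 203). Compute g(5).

Write g(n) = an^2 + bn + c. Substituting each data point gives a linear system:
  4a + 2b + c = 18
  9a + 3b + c = 39
  49a + 7b + c = 203
Solving the system yields a = 4, b = 1, c = 0.
So g(n) = 4n^2 + n.
Then g(5) = 105.

105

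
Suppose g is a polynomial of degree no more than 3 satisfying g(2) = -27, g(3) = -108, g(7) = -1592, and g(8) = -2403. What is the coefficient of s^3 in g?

Write g(s) = as^3 + bs^2 + cs + d. Substituting each data point gives a linear system:
  8a + 4b + 2c + d = -27
  27a + 9b + 3c + d = -108
  343a + 49b + 7c + d = -1592
  512a + 64b + 8c + d = -2403
Solving the system yields a = -5, b = 2, c = 4, d = -3.
So g(s) = -5s³ + 2s² + 4s - 3.
The leading coefficient is -5.

-5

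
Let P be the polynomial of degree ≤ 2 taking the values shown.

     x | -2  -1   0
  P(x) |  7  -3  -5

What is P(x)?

P(x) = 4x^2 + 2x - 5

Write P(x) = ax^2 + bx + c. Substituting each data point gives a linear system:
  4a - 2b + c = 7
  a - b + c = -3
  c = -5
Solving the system yields a = 4, b = 2, c = -5.
So P(x) = 4x^2 + 2x - 5.
Check: P(-1) = -3. ✓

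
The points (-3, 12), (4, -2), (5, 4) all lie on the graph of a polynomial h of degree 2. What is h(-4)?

Using the Lagrange interpolation formula with nodes -3, 4, 5:
  L_0(t) = (t - 4)(t - 5) / 56
  L_1(t) = (t + 3)(t - 5) / -7
  L_2(t) = (t + 3)(t - 4) / 8
Then h(t) = 12·L_0(t) - 2·L_1(t) + 4·L_2(t).
Expanding and collecting terms gives h(t) = t^2 - 3t - 6.
Evaluating at t = -4: h(-4) = 22.

22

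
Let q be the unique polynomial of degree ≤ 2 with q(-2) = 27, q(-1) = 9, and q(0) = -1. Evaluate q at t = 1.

Using the Lagrange interpolation formula with nodes -2, -1, 0:
  L_0(t) = (t + 1)t / 2
  L_1(t) = (t + 2)t / -1
  L_2(t) = (t + 2)(t + 1) / 2
Then q(t) = 27·L_0(t) + 9·L_1(t) - 1·L_2(t).
Expanding and collecting terms gives q(t) = 4t² - 6t - 1.
Evaluating at t = 1: q(1) = -3.

-3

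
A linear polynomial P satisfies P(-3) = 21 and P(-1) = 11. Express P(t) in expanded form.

P(t) = -5t + 6

Using the Lagrange interpolation formula with nodes -3, -1:
  L_0(t) = (t + 1) / -2
  L_1(t) = (t + 3) / 2
Then P(t) = 21·L_0(t) + 11·L_1(t).
Expanding and collecting terms gives P(t) = -5t + 6.
Check: P(-3) = 21. ✓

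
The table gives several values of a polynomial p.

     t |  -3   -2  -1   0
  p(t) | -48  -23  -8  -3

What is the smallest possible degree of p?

2

Forward differences of the values at t = -3, -2, -1, 0:
  p  : -48  -23  -8  -3
  Δ  : 25  15  5
  Δ^2: -10  -10
  Δ^3: 0
The second differences are constant (-10) and nonzero, while all higher differences vanish, so the minimal degree is 2.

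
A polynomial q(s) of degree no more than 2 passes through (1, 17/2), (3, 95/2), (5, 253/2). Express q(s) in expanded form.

q(s) = 5s^2 - (1/2)s + 4

Using the Lagrange interpolation formula with nodes 1, 3, 5:
  L_0(s) = (s - 3)(s - 5) / 8
  L_1(s) = (s - 1)(s - 5) / -4
  L_2(s) = (s - 1)(s - 3) / 8
Then q(s) = 17/2·L_0(s) + 95/2·L_1(s) + 253/2·L_2(s).
Expanding and collecting terms gives q(s) = 5s² - (1/2)s + 4.
Check: q(5) = 253/2. ✓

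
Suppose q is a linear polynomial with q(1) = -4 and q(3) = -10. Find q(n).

Write q(n) = an + b. Substituting each data point gives a linear system:
  a + b = -4
  3a + b = -10
Solving the system yields a = -3, b = -1.
So q(n) = -3n - 1.
Check: q(3) = -10. ✓

q(n) = -3n - 1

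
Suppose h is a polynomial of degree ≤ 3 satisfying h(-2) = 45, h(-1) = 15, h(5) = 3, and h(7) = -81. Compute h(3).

Using the Lagrange interpolation formula with nodes -2, -1, 5, 7:
  L_0(x) = (x + 1)(x - 5)(x - 7) / -63
  L_1(x) = (x + 2)(x - 5)(x - 7) / 48
  L_2(x) = (x + 2)(x + 1)(x - 7) / -84
  L_3(x) = (x + 2)(x + 1)(x - 5) / 144
Then h(x) = 45·L_0(x) + 15·L_1(x) + 3·L_2(x) - 81·L_3(x).
Expanding and collecting terms gives h(x) = -x³ + 6x² - 5x + 3.
Evaluating at x = 3: h(3) = 15.

15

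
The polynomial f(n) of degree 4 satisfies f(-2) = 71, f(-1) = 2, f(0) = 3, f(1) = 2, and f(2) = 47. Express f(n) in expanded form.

f(n) = 5n^4 - 2n^3 - 6n^2 + 2n + 3

Using the Lagrange interpolation formula with nodes -2, -1, 0, 1, 2:
  L_0(n) = (n + 1)n(n - 1)(n - 2) / 24
  L_1(n) = (n + 2)n(n - 1)(n - 2) / -6
  L_2(n) = (n + 2)(n + 1)(n - 1)(n - 2) / 4
  L_3(n) = (n + 2)(n + 1)n(n - 2) / -6
  L_4(n) = (n + 2)(n + 1)n(n - 1) / 24
Then f(n) = 71·L_0(n) + 2·L_1(n) + 3·L_2(n) + 2·L_3(n) + 47·L_4(n).
Expanding and collecting terms gives f(n) = 5n^4 - 2n^3 - 6n^2 + 2n + 3.
Check: f(-1) = 2. ✓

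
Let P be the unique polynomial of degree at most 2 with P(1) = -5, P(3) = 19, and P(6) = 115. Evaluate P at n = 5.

Write P(n) = an^2 + bn + c. Substituting each data point gives a linear system:
  a + b + c = -5
  9a + 3b + c = 19
  36a + 6b + c = 115
Solving the system yields a = 4, b = -4, c = -5.
So P(n) = 4n² - 4n - 5.
Then P(5) = 75.

75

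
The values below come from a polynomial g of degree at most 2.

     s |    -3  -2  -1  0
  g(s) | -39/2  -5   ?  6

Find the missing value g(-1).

7/2

The 3 known points determine the degree-2 polynomial uniquely.
Write g(s) = as^2 + bs + c. Substituting each data point gives a linear system:
  9a - 3b + c = -39/2
  4a - 2b + c = -5
  c = 6
Solving the system yields a = -3, b = -1/2, c = 6.
So g(s) = -3s^2 - (1/2)s + 6.
Then g(-1) = 7/2.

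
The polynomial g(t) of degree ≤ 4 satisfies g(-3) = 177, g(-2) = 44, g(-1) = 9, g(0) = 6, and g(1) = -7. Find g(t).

g(t) = t^4 - 5t^3 - 6t^2 - 3t + 6

Using the Lagrange interpolation formula with nodes -3, -2, -1, 0, 1:
  L_0(t) = (t + 2)(t + 1)t(t - 1) / 24
  L_1(t) = (t + 3)(t + 1)t(t - 1) / -6
  L_2(t) = (t + 3)(t + 2)t(t - 1) / 4
  L_3(t) = (t + 3)(t + 2)(t + 1)(t - 1) / -6
  L_4(t) = (t + 3)(t + 2)(t + 1)t / 24
Then g(t) = 177·L_0(t) + 44·L_1(t) + 9·L_2(t) + 6·L_3(t) - 7·L_4(t).
Expanding and collecting terms gives g(t) = t^4 - 5t^3 - 6t^2 - 3t + 6.
Check: g(-2) = 44. ✓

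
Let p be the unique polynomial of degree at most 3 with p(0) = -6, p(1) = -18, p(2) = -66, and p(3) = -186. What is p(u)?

p(u) = -6u^3 - 6u - 6

Write p(u) = au^3 + bu^2 + cu + d. Substituting each data point gives a linear system:
  d = -6
  a + b + c + d = -18
  8a + 4b + 2c + d = -66
  27a + 9b + 3c + d = -186
Solving the system yields a = -6, b = 0, c = -6, d = -6.
So p(u) = -6u³ - 6u - 6.
Check: p(1) = -18. ✓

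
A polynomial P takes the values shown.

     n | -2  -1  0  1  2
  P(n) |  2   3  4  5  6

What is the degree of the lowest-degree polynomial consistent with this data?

1

Forward differences of the values at n = -2, -1, 0, 1, 2:
  P  : 2  3  4  5  6
  Δ  : 1  1  1  1
  Δ^2: 0  0  0
  Δ^3: 0  0
  Δ^4: 0
The first differences are constant (1) and nonzero, while all higher differences vanish, so the minimal degree is 1.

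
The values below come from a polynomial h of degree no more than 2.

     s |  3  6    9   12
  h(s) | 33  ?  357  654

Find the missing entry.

On equispaced nodes a degree-2 polynomial has vanishing third forward difference, so
  - h(3) + 3·h(6) - 3·h(9) + h(12) = 0.
Substituting the known values and solving for h(6):
  3·h(6) = 450
  h(6) = 150.

150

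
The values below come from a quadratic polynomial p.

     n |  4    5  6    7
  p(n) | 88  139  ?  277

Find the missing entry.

On equispaced nodes a degree-2 polynomial has vanishing third forward difference, so
  - p(4) + 3·p(5) - 3·p(6) + p(7) = 0.
Substituting the known values and solving for p(6):
  -3·p(6) = -606
  p(6) = 202.

202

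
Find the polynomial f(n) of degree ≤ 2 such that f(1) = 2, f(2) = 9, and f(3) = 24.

Write f(n) = an^2 + bn + c. Substituting each data point gives a linear system:
  a + b + c = 2
  4a + 2b + c = 9
  9a + 3b + c = 24
Solving the system yields a = 4, b = -5, c = 3.
So f(n) = 4n^2 - 5n + 3.
Check: f(1) = 2. ✓

f(n) = 4n^2 - 5n + 3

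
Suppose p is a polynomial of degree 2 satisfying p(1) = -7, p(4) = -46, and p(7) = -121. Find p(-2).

-4

Using the Lagrange interpolation formula with nodes 1, 4, 7:
  L_0(n) = (n - 4)(n - 7) / 18
  L_1(n) = (n - 1)(n - 7) / -9
  L_2(n) = (n - 1)(n - 4) / 18
Then p(n) = -7·L_0(n) - 46·L_1(n) - 121·L_2(n).
Expanding and collecting terms gives p(n) = -2n^2 - 3n - 2.
Evaluating at n = -2: p(-2) = -4.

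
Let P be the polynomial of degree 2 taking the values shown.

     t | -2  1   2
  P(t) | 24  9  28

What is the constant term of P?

Write P(t) = at^2 + bt + c. Substituting each data point gives a linear system:
  4a - 2b + c = 24
  a + b + c = 9
  4a + 2b + c = 28
Solving the system yields a = 6, b = 1, c = 2.
So P(t) = 6t² + t + 2.
The constant term is 2.

2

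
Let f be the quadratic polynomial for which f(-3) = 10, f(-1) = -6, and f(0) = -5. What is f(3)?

34

Using the Lagrange interpolation formula with nodes -3, -1, 0:
  L_0(u) = (u + 1)u / 6
  L_1(u) = (u + 3)u / -2
  L_2(u) = (u + 3)(u + 1) / 3
Then f(u) = 10·L_0(u) - 6·L_1(u) - 5·L_2(u).
Expanding and collecting terms gives f(u) = 3u^2 + 4u - 5.
Evaluating at u = 3: f(3) = 34.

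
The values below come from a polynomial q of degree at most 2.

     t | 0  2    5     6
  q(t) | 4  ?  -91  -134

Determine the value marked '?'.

The 3 known points determine the degree-2 polynomial uniquely.
Write q(t) = at^2 + bt + c. Substituting each data point gives a linear system:
  c = 4
  25a + 5b + c = -91
  36a + 6b + c = -134
Solving the system yields a = -4, b = 1, c = 4.
So q(t) = -4t^2 + t + 4.
Then q(2) = -10.

-10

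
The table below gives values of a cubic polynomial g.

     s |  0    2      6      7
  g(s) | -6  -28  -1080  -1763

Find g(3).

-111

Using the Lagrange interpolation formula with nodes 0, 2, 6, 7:
  L_0(s) = (s - 2)(s - 6)(s - 7) / -84
  L_1(s) = s(s - 6)(s - 7) / 40
  L_2(s) = s(s - 2)(s - 7) / -24
  L_3(s) = s(s - 2)(s - 6) / 35
Then g(s) = -6·L_0(s) - 28·L_1(s) - 1080·L_2(s) - 1763·L_3(s).
Expanding and collecting terms gives g(s) = -6s³ + 6s² + s - 6.
Evaluating at s = 3: g(3) = -111.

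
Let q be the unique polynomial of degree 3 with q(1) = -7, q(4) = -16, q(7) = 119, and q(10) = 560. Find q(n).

Using the Lagrange interpolation formula with nodes 1, 4, 7, 10:
  L_0(n) = (n - 4)(n - 7)(n - 10) / -162
  L_1(n) = (n - 1)(n - 7)(n - 10) / 54
  L_2(n) = (n - 1)(n - 4)(n - 10) / -54
  L_3(n) = (n - 1)(n - 4)(n - 7) / 162
Then q(n) = -7·L_0(n) - 16·L_1(n) + 119·L_2(n) + 560·L_3(n).
Expanding and collecting terms gives q(n) = n^3 - 4n^2 - 4n.
Check: q(10) = 560. ✓

q(n) = n^3 - 4n^2 - 4n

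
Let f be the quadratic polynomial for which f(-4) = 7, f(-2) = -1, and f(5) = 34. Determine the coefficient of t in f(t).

2

Write f(t) = at^2 + bt + c. Substituting each data point gives a linear system:
  16a - 4b + c = 7
  4a - 2b + c = -1
  25a + 5b + c = 34
Solving the system yields a = 1, b = 2, c = -1.
So f(t) = t^2 + 2t - 1.
The coefficient of t is 2.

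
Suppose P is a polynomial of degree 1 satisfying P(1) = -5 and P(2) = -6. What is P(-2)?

-2

Write P(u) = au + b. Substituting each data point gives a linear system:
  a + b = -5
  2a + b = -6
Solving the system yields a = -1, b = -4.
So P(u) = -u - 4.
Then P(-2) = -2.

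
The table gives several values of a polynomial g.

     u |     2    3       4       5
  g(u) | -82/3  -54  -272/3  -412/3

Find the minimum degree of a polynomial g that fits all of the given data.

Forward differences of the values at u = 2, 3, 4, 5:
  g  : -82/3  -54  -272/3  -412/3
  Δ  : -80/3  -110/3  -140/3
  Δ^2: -10  -10
  Δ^3: 0
The second differences are constant (-10) and nonzero, while all higher differences vanish, so the minimal degree is 2.

2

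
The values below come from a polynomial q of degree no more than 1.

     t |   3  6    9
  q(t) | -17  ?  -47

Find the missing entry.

The 2 known points determine the degree-1 polynomial uniquely.
Write q(t) = at + b. Substituting each data point gives a linear system:
  3a + b = -17
  9a + b = -47
Solving the system yields a = -5, b = -2.
So q(t) = -5t - 2.
Then q(6) = -32.

-32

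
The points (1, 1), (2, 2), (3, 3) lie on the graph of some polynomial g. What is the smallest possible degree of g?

Forward differences of the values at u = 1, 2, 3:
  g  : 1  2  3
  Δ  : 1  1
  Δ^2: 0
The first differences are constant (1) and nonzero, while all higher differences vanish, so the minimal degree is 1.

1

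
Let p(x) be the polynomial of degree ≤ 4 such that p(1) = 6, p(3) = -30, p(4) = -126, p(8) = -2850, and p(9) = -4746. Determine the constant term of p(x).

6

Write p(x) = ax^4 + bx^3 + cx^2 + dx + e. Substituting each data point gives a linear system:
  a + b + c + d + e = 6
  81a + 27b + 9c + 3d + e = -30
  256a + 64b + 16c + 4d + e = -126
  4096a + 512b + 64c + 8d + e = -2850
  6561a + 729b + 81c + 9d + e = -4746
Solving the system yields a = -1, b = 3, c = -5, d = 3, e = 6.
So p(x) = -x^4 + 3x^3 - 5x^2 + 3x + 6.
The constant term is 6.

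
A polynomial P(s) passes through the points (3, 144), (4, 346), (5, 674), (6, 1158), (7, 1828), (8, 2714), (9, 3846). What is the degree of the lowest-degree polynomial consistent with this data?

3

Forward differences of the values at s = 3, 4, 5, 6, 7, 8, 9:
  P  : 144  346  674  1158  1828  2714  3846
  Δ  : 202  328  484  670  886  1132
  Δ^2: 126  156  186  216  246
  Δ^3: 30  30  30  30
  Δ^4: 0  0  0
  Δ^5: 0  0
  Δ^6: 0
The third differences are constant (30) and nonzero, while all higher differences vanish, so the minimal degree is 3.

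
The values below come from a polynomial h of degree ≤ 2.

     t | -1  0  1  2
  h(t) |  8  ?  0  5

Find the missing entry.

The 3 known points determine the degree-2 polynomial uniquely.
Write h(t) = at^2 + bt + c. Substituting each data point gives a linear system:
  a - b + c = 8
  a + b + c = 0
  4a + 2b + c = 5
Solving the system yields a = 3, b = -4, c = 1.
So h(t) = 3t^2 - 4t + 1.
Then h(0) = 1.

1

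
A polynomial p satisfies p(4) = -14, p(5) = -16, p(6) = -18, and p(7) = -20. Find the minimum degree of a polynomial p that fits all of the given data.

Forward differences of the values at n = 4, 5, 6, 7:
  p  : -14  -16  -18  -20
  Δ  : -2  -2  -2
  Δ^2: 0  0
  Δ^3: 0
The first differences are constant (-2) and nonzero, while all higher differences vanish, so the minimal degree is 1.

1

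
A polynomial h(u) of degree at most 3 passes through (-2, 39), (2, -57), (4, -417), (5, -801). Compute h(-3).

Using the Lagrange interpolation formula with nodes -2, 2, 4, 5:
  L_0(u) = (u - 2)(u - 4)(u - 5) / -168
  L_1(u) = (u + 2)(u - 4)(u - 5) / 24
  L_2(u) = (u + 2)(u - 2)(u - 5) / -12
  L_3(u) = (u + 2)(u - 2)(u - 4) / 21
Then h(u) = 39·L_0(u) - 57·L_1(u) - 417·L_2(u) - 801·L_3(u).
Expanding and collecting terms gives h(u) = -6u^3 - 2u^2 - 1.
Evaluating at u = -3: h(-3) = 143.

143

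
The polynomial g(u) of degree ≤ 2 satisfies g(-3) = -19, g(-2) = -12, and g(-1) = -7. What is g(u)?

g(u) = -u^2 + 2u - 4

Write g(u) = au^2 + bu + c. Substituting each data point gives a linear system:
  9a - 3b + c = -19
  4a - 2b + c = -12
  a - b + c = -7
Solving the system yields a = -1, b = 2, c = -4.
So g(u) = -u² + 2u - 4.
Check: g(-3) = -19. ✓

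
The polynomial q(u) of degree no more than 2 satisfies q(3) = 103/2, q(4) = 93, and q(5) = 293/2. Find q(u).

q(u) = 6u^2 - (1/2)u - 1

Write q(u) = au^2 + bu + c. Substituting each data point gives a linear system:
  9a + 3b + c = 103/2
  16a + 4b + c = 93
  25a + 5b + c = 293/2
Solving the system yields a = 6, b = -1/2, c = -1.
So q(u) = 6u^2 - (1/2)u - 1.
Check: q(3) = 103/2. ✓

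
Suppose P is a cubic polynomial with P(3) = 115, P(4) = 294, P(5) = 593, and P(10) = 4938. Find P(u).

P(u) = 5u^3 - 6u - 2

Using the Lagrange interpolation formula with nodes 3, 4, 5, 10:
  L_0(u) = (u - 4)(u - 5)(u - 10) / -14
  L_1(u) = (u - 3)(u - 5)(u - 10) / 6
  L_2(u) = (u - 3)(u - 4)(u - 10) / -10
  L_3(u) = (u - 3)(u - 4)(u - 5) / 210
Then P(u) = 115·L_0(u) + 294·L_1(u) + 593·L_2(u) + 4938·L_3(u).
Expanding and collecting terms gives P(u) = 5u³ - 6u - 2.
Check: P(4) = 294. ✓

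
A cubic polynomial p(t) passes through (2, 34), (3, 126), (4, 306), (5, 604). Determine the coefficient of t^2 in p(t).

Write p(t) = at^3 + bt^2 + ct + d. Substituting each data point gives a linear system:
  8a + 4b + 2c + d = 34
  27a + 9b + 3c + d = 126
  64a + 16b + 4c + d = 306
  125a + 25b + 5c + d = 604
Solving the system yields a = 5, b = -1, c = 2, d = -6.
So p(t) = 5t^3 - t^2 + 2t - 6.
The coefficient of t^2 is -1.

-1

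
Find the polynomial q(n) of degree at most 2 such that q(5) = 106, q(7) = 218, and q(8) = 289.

Write q(n) = an^2 + bn + c. Substituting each data point gives a linear system:
  25a + 5b + c = 106
  49a + 7b + c = 218
  64a + 8b + c = 289
Solving the system yields a = 5, b = -4, c = 1.
So q(n) = 5n^2 - 4n + 1.
Check: q(8) = 289. ✓

q(n) = 5n^2 - 4n + 1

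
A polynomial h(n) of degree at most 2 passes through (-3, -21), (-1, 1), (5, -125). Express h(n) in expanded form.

h(n) = -4n^2 - 5n

Using the Lagrange interpolation formula with nodes -3, -1, 5:
  L_0(n) = (n + 1)(n - 5) / 16
  L_1(n) = (n + 3)(n - 5) / -12
  L_2(n) = (n + 3)(n + 1) / 48
Then h(n) = -21·L_0(n) + 1·L_1(n) - 125·L_2(n).
Expanding and collecting terms gives h(n) = -4n^2 - 5n.
Check: h(5) = -125. ✓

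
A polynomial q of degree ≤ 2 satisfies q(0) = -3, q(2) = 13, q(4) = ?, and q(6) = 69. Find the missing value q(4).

37

The 3 known points determine the degree-2 polynomial uniquely.
Write q(s) = as^2 + bs + c. Substituting each data point gives a linear system:
  c = -3
  4a + 2b + c = 13
  36a + 6b + c = 69
Solving the system yields a = 1, b = 6, c = -3.
So q(s) = s^2 + 6s - 3.
Then q(4) = 37.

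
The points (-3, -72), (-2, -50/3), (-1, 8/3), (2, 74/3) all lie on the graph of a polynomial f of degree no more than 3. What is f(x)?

f(x) = 3x^3 - (5/3)x + 4

Write f(x) = ax^3 + bx^2 + cx + d. Substituting each data point gives a linear system:
  -27a + 9b - 3c + d = -72
  -8a + 4b - 2c + d = -50/3
  -a + b - c + d = 8/3
  8a + 4b + 2c + d = 74/3
Solving the system yields a = 3, b = 0, c = -5/3, d = 4.
So f(x) = 3x³ - (5/3)x + 4.
Check: f(2) = 74/3. ✓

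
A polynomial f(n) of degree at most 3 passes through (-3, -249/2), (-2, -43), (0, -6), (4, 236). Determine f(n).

f(n) = 4n^3 - n^2 + (1/2)n - 6

Write f(n) = an^3 + bn^2 + cn + d. Substituting each data point gives a linear system:
  -27a + 9b - 3c + d = -249/2
  -8a + 4b - 2c + d = -43
  d = -6
  64a + 16b + 4c + d = 236
Solving the system yields a = 4, b = -1, c = 1/2, d = -6.
So f(n) = 4n^3 - n^2 + (1/2)n - 6.
Check: f(-3) = -249/2. ✓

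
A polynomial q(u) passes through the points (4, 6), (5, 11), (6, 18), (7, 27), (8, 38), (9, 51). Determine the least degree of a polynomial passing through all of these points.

2

Forward differences of the values at u = 4, 5, 6, 7, 8, 9:
  q  : 6  11  18  27  38  51
  Δ  : 5  7  9  11  13
  Δ^2: 2  2  2  2
  Δ^3: 0  0  0
  Δ^4: 0  0
  Δ^5: 0
The second differences are constant (2) and nonzero, while all higher differences vanish, so the minimal degree is 2.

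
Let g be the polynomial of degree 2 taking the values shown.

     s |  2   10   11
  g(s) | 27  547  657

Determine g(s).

g(s) = 5s^2 + 5s - 3

Write g(s) = as^2 + bs + c. Substituting each data point gives a linear system:
  4a + 2b + c = 27
  100a + 10b + c = 547
  121a + 11b + c = 657
Solving the system yields a = 5, b = 5, c = -3.
So g(s) = 5s^2 + 5s - 3.
Check: g(11) = 657. ✓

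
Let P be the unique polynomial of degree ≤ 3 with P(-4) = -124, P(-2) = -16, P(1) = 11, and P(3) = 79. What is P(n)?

Using the Lagrange interpolation formula with nodes -4, -2, 1, 3:
  L_0(n) = (n + 2)(n - 1)(n - 3) / -70
  L_1(n) = (n + 4)(n - 1)(n - 3) / 30
  L_2(n) = (n + 4)(n + 2)(n - 3) / -30
  L_3(n) = (n + 4)(n + 2)(n - 1) / 70
Then P(n) = -124·L_0(n) - 16·L_1(n) + 11·L_2(n) + 79·L_3(n).
Expanding and collecting terms gives P(n) = 2n³ + n² + 4n + 4.
Check: P(-2) = -16. ✓

P(n) = 2n^3 + n^2 + 4n + 4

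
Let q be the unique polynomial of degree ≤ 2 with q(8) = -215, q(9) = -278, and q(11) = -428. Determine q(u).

Using the Lagrange interpolation formula with nodes 8, 9, 11:
  L_0(u) = (u - 9)(u - 11) / 3
  L_1(u) = (u - 8)(u - 11) / -2
  L_2(u) = (u - 8)(u - 9) / 6
Then q(u) = -215·L_0(u) - 278·L_1(u) - 428·L_2(u).
Expanding and collecting terms gives q(u) = -4u^2 + 5u + 1.
Check: q(11) = -428. ✓

q(u) = -4u^2 + 5u + 1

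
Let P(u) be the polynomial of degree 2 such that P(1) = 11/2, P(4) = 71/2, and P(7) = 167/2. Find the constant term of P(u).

-1/2

Write P(u) = au^2 + bu + c. Substituting each data point gives a linear system:
  a + b + c = 11/2
  16a + 4b + c = 71/2
  49a + 7b + c = 167/2
Solving the system yields a = 1, b = 5, c = -1/2.
So P(u) = u^2 + 5u - 1/2.
The constant term is -1/2.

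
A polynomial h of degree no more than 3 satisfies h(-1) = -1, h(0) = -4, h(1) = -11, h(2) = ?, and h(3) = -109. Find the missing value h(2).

The 4 known points determine the degree-3 polynomial uniquely.
Write h(s) = as^3 + bs^2 + cs + d. Substituting each data point gives a linear system:
  -a + b - c + d = -1
  d = -4
  a + b + c + d = -11
  27a + 9b + 3c + d = -109
Solving the system yields a = -3, b = -2, c = -2, d = -4.
So h(s) = -3s³ - 2s² - 2s - 4.
Then h(2) = -40.

-40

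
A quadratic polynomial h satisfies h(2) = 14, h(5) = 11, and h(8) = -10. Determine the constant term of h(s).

6

Write h(s) = as^2 + bs + c. Substituting each data point gives a linear system:
  4a + 2b + c = 14
  25a + 5b + c = 11
  64a + 8b + c = -10
Solving the system yields a = -1, b = 6, c = 6.
So h(s) = -s² + 6s + 6.
The constant term is 6.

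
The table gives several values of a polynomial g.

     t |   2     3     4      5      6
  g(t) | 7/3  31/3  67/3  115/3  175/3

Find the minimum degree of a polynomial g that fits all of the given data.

2

Forward differences of the values at t = 2, 3, 4, 5, 6:
  g  : 7/3  31/3  67/3  115/3  175/3
  Δ  : 8  12  16  20
  Δ^2: 4  4  4
  Δ^3: 0  0
  Δ^4: 0
The second differences are constant (4) and nonzero, while all higher differences vanish, so the minimal degree is 2.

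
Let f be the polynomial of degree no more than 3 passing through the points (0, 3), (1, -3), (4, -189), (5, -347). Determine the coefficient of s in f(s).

0

Write f(s) = as^3 + bs^2 + cs + d. Substituting each data point gives a linear system:
  d = 3
  a + b + c + d = -3
  64a + 16b + 4c + d = -189
  125a + 25b + 5c + d = -347
Solving the system yields a = -2, b = -4, c = 0, d = 3.
So f(s) = -2s³ - 4s² + 3.
The coefficient of s is 0.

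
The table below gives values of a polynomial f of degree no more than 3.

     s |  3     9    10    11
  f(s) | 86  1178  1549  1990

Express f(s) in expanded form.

Write f(s) = as^3 + bs^2 + cs + d. Substituting each data point gives a linear system:
  27a + 9b + 3c + d = 86
  729a + 81b + 9c + d = 1178
  1000a + 100b + 10c + d = 1549
  1331a + 121b + 11c + d = 1990
Solving the system yields a = 1, b = 5, c = 5, d = -1.
So f(s) = s^3 + 5s^2 + 5s - 1.
Check: f(3) = 86. ✓

f(s) = s^3 + 5s^2 + 5s - 1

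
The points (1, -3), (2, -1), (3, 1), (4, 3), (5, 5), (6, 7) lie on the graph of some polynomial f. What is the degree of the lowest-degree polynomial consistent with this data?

1

Forward differences of the values at n = 1, 2, 3, 4, 5, 6:
  f  : -3  -1  1  3  5  7
  Δ  : 2  2  2  2  2
  Δ^2: 0  0  0  0
  Δ^3: 0  0  0
  Δ^4: 0  0
  Δ^5: 0
The first differences are constant (2) and nonzero, while all higher differences vanish, so the minimal degree is 1.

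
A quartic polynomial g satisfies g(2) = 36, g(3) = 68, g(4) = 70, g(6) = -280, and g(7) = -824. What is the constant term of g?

Write g(n) = an^4 + bn^3 + cn^2 + dn + e. Substituting each data point gives a linear system:
  16a + 8b + 4c + 2d + e = 36
  81a + 27b + 9c + 3d + e = 68
  256a + 64b + 16c + 4d + e = 70
  1296a + 216b + 36c + 6d + e = -280
  2401a + 343b + 49c + 7d + e = -824
Solving the system yields a = -1, b = 4, c = 4, d = 1, e = 2.
So g(n) = -n⁴ + 4n³ + 4n² + n + 2.
The constant term is 2.

2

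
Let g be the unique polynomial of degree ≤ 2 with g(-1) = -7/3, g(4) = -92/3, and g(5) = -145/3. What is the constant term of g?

Write g(s) = as^2 + bs + c. Substituting each data point gives a linear system:
  a - b + c = -7/3
  16a + 4b + c = -92/3
  25a + 5b + c = -145/3
Solving the system yields a = -2, b = 1/3, c = 0.
So g(s) = -2s² + (1/3)s.
The constant term is 0.

0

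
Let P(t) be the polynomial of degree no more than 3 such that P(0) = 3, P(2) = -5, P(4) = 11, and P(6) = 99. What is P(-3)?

-45

Forward differences of the values at t = 0, 2, 4, 6:
  P  : 3  -5  11  99
  Δ  : -8  16  88
  Δ^2: 24  72
  Δ^3: 48
The third differences are constant, confirming degree 3.
Interpolating (Newton forward form) and evaluating at t = -3 gives P(-3) = -45.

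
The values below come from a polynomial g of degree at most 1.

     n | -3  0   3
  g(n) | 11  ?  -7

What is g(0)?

On equispaced nodes a degree-1 polynomial has vanishing second forward difference, so
  g(-3) - 2·g(0) + g(3) = 0.
Substituting the known values and solving for g(0):
  -2·g(0) = -4
  g(0) = 2.

2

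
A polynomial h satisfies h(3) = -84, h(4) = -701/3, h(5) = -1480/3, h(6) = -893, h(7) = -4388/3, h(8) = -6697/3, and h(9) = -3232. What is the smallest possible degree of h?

3

Forward differences of the values at n = 3, 4, 5, 6, 7, 8, 9:
  h  : -84  -701/3  -1480/3  -893  -4388/3  -6697/3  -3232
  Δ  : -449/3  -779/3  -1199/3  -1709/3  -2309/3  -2999/3
  Δ^2: -110  -140  -170  -200  -230
  Δ^3: -30  -30  -30  -30
  Δ^4: 0  0  0
  Δ^5: 0  0
  Δ^6: 0
The third differences are constant (-30) and nonzero, while all higher differences vanish, so the minimal degree is 3.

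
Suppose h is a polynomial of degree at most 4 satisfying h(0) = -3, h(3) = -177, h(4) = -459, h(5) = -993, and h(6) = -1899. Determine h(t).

h(t) = -t^4 - 2t^3 - 5t^2 + 2t - 3

Write h(t) = at^4 + bt^3 + ct^2 + dt + e. Substituting each data point gives a linear system:
  e = -3
  81a + 27b + 9c + 3d + e = -177
  256a + 64b + 16c + 4d + e = -459
  625a + 125b + 25c + 5d + e = -993
  1296a + 216b + 36c + 6d + e = -1899
Solving the system yields a = -1, b = -2, c = -5, d = 2, e = -3.
So h(t) = -t⁴ - 2t³ - 5t² + 2t - 3.
Check: h(0) = -3. ✓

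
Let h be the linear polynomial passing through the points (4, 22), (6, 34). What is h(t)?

Using the Lagrange interpolation formula with nodes 4, 6:
  L_0(t) = (t - 6) / -2
  L_1(t) = (t - 4) / 2
Then h(t) = 22·L_0(t) + 34·L_1(t).
Expanding and collecting terms gives h(t) = 6t - 2.
Check: h(4) = 22. ✓

h(t) = 6t - 2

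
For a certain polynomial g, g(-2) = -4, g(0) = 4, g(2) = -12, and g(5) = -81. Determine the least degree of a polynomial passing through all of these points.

2

Divided differences on the nodes -2, 0, 2, 5:
  order 0: -4  4  -12  -81
  order 1: 4  -8  -23
  order 2: -3  -3
  order 3: 0
The order-2 divided differences are all -3 (nonzero) and every higher order vanishes, so the data lies on a polynomial of degree exactly 2.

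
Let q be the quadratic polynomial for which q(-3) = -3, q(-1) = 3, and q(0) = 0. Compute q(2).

Write q(n) = an^2 + bn + c. Substituting each data point gives a linear system:
  9a - 3b + c = -3
  a - b + c = 3
  c = 0
Solving the system yields a = -2, b = -5, c = 0.
So q(n) = -2n^2 - 5n.
Then q(2) = -18.

-18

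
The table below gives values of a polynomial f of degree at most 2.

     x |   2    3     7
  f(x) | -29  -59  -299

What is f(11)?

Using the Lagrange interpolation formula with nodes 2, 3, 7:
  L_0(x) = (x - 3)(x - 7) / 5
  L_1(x) = (x - 2)(x - 7) / -4
  L_2(x) = (x - 2)(x - 3) / 20
Then f(x) = -29·L_0(x) - 59·L_1(x) - 299·L_2(x).
Expanding and collecting terms gives f(x) = -6x^2 - 5.
Evaluating at x = 11: f(11) = -731.

-731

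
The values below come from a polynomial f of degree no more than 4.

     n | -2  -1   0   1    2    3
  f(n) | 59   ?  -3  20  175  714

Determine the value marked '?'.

On equispaced nodes a degree-4 polynomial has vanishing fifth forward difference, so
  - f(-2) + 5·f(-1) - 10·f(0) + 10·f(1) - 5·f(2) + f(3) = 0.
Substituting the known values and solving for f(-1):
  5·f(-1) = -10
  f(-1) = -2.

-2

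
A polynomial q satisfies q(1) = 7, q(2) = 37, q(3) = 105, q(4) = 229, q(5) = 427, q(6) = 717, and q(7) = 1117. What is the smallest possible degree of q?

3

Forward differences of the values at s = 1, 2, 3, 4, 5, 6, 7:
  q  : 7  37  105  229  427  717  1117
  Δ  : 30  68  124  198  290  400
  Δ^2: 38  56  74  92  110
  Δ^3: 18  18  18  18
  Δ^4: 0  0  0
  Δ^5: 0  0
  Δ^6: 0
The third differences are constant (18) and nonzero, while all higher differences vanish, so the minimal degree is 3.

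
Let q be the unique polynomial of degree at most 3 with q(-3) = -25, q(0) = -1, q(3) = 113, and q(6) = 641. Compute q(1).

11

Using the Lagrange interpolation formula with nodes -3, 0, 3, 6:
  L_0(u) = u(u - 3)(u - 6) / -162
  L_1(u) = (u + 3)(u - 3)(u - 6) / 54
  L_2(u) = (u + 3)u(u - 6) / -54
  L_3(u) = (u + 3)u(u - 3) / 162
Then q(u) = -25·L_0(u) - 1·L_1(u) + 113·L_2(u) + 641·L_3(u).
Expanding and collecting terms gives q(u) = 2u³ + 5u² + 5u - 1.
Evaluating at u = 1: q(1) = 11.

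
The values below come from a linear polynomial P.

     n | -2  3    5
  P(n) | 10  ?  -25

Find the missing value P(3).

-15

The 2 known points determine the degree-1 polynomial uniquely.
Write P(n) = an + b. Substituting each data point gives a linear system:
  -2a + b = 10
  5a + b = -25
Solving the system yields a = -5, b = 0.
So P(n) = -5n.
Then P(3) = -15.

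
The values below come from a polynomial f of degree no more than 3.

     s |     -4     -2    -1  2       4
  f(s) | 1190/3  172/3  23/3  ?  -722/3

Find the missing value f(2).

The 4 known points determine the degree-3 polynomial uniquely.
Write f(s) = as^3 + bs^2 + cs + d. Substituting each data point gives a linear system:
  -64a + 16b - 4c + d = 1190/3
  -8a + 4b - 2c + d = 172/3
  -a + b - c + d = 23/3
  64a + 16b + 4c + d = -722/3
Solving the system yields a = -5, b = 5, c = 1/3, d = -2.
So f(s) = -5s^3 + 5s^2 + (1/3)s - 2.
Then f(2) = -64/3.

-64/3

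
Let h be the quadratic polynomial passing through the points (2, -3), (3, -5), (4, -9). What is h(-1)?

Write h(u) = au^2 + bu + c. Substituting each data point gives a linear system:
  4a + 2b + c = -3
  9a + 3b + c = -5
  16a + 4b + c = -9
Solving the system yields a = -1, b = 3, c = -5.
So h(u) = -u^2 + 3u - 5.
Then h(-1) = -9.

-9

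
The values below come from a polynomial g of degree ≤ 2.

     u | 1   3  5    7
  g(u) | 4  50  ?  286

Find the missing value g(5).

144

On equispaced nodes a degree-2 polynomial has vanishing third forward difference, so
  - g(1) + 3·g(3) - 3·g(5) + g(7) = 0.
Substituting the known values and solving for g(5):
  -3·g(5) = -432
  g(5) = 144.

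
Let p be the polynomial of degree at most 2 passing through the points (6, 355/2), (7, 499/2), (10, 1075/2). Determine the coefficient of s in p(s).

-6

Write p(s) = as^2 + bs + c. Substituting each data point gives a linear system:
  36a + 6b + c = 355/2
  49a + 7b + c = 499/2
  100a + 10b + c = 1075/2
Solving the system yields a = 6, b = -6, c = -5/2.
So p(s) = 6s² - 6s - 5/2.
The coefficient of s is -6.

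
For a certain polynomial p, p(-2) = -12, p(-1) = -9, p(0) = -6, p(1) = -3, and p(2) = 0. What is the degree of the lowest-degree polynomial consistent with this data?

Forward differences of the values at t = -2, -1, 0, 1, 2:
  p  : -12  -9  -6  -3  0
  Δ  : 3  3  3  3
  Δ^2: 0  0  0
  Δ^3: 0  0
  Δ^4: 0
The first differences are constant (3) and nonzero, while all higher differences vanish, so the minimal degree is 1.

1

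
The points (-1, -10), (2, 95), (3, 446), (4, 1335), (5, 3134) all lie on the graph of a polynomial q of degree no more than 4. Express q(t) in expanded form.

Write q(t) = at^4 + bt^3 + ct^2 + dt + e. Substituting each data point gives a linear system:
  a - b + c - d + e = -10
  16a + 8b + 4c + 2d + e = 95
  81a + 27b + 9c + 3d + e = 446
  256a + 64b + 16c + 4d + e = 1335
  625a + 125b + 25c + 5d + e = 3134
Solving the system yields a = 4, b = 6, c = -5, d = 2, e = -1.
So q(t) = 4t⁴ + 6t³ - 5t² + 2t - 1.
Check: q(3) = 446. ✓

q(t) = 4t^4 + 6t^3 - 5t^2 + 2t - 1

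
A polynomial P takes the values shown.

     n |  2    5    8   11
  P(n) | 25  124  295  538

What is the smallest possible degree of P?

2

Forward differences of the values at n = 2, 5, 8, 11:
  P  : 25  124  295  538
  Δ  : 99  171  243
  Δ^2: 72  72
  Δ^3: 0
The second differences are constant (72) and nonzero, while all higher differences vanish, so the minimal degree is 2.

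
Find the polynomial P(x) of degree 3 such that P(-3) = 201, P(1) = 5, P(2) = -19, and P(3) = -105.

P(x) = -6x^3 + 5x^2 + 3x + 3

Using the Lagrange interpolation formula with nodes -3, 1, 2, 3:
  L_0(x) = (x - 1)(x - 2)(x - 3) / -120
  L_1(x) = (x + 3)(x - 2)(x - 3) / 8
  L_2(x) = (x + 3)(x - 1)(x - 3) / -5
  L_3(x) = (x + 3)(x - 1)(x - 2) / 12
Then P(x) = 201·L_0(x) + 5·L_1(x) - 19·L_2(x) - 105·L_3(x).
Expanding and collecting terms gives P(x) = -6x^3 + 5x^2 + 3x + 3.
Check: P(3) = -105. ✓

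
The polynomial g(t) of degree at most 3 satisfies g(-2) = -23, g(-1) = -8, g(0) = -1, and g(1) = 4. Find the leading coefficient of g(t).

1

Write g(t) = at^3 + bt^2 + ct + d. Substituting each data point gives a linear system:
  -8a + 4b - 2c + d = -23
  -a + b - c + d = -8
  d = -1
  a + b + c + d = 4
Solving the system yields a = 1, b = -1, c = 5, d = -1.
So g(t) = t^3 - t^2 + 5t - 1.
The leading coefficient is 1.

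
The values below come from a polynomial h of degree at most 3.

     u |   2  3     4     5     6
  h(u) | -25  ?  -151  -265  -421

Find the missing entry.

-73

On equispaced nodes a degree-3 polynomial has vanishing fourth forward difference, so
  h(2) - 4·h(3) + 6·h(4) - 4·h(5) + h(6) = 0.
Substituting the known values and solving for h(3):
  -4·h(3) = 292
  h(3) = -73.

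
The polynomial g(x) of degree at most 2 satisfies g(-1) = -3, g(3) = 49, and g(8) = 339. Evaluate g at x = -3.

Write g(x) = ax^2 + bx + c. Substituting each data point gives a linear system:
  a - b + c = -3
  9a + 3b + c = 49
  64a + 8b + c = 339
Solving the system yields a = 5, b = 3, c = -5.
So g(x) = 5x^2 + 3x - 5.
Then g(-3) = 31.

31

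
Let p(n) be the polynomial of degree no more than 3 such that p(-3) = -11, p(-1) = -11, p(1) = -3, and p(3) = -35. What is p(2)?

Using the Lagrange interpolation formula with nodes -3, -1, 1, 3:
  L_0(n) = (n + 1)(n - 1)(n - 3) / -48
  L_1(n) = (n + 3)(n - 1)(n - 3) / 16
  L_2(n) = (n + 3)(n + 1)(n - 3) / -16
  L_3(n) = (n + 3)(n + 1)(n - 1) / 48
Then p(n) = -11·L_0(n) - 11·L_1(n) - 3·L_2(n) - 35·L_3(n).
Expanding and collecting terms gives p(n) = -n³ - 2n² + 5n - 5.
Evaluating at n = 2: p(2) = -11.

-11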